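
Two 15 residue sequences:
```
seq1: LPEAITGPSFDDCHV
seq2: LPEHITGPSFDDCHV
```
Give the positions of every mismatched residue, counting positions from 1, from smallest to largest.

Scanning 1-based: 4: A/H.

4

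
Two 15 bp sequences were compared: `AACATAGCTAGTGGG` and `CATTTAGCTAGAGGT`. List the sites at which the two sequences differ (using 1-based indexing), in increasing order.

1, 3, 4, 12, 15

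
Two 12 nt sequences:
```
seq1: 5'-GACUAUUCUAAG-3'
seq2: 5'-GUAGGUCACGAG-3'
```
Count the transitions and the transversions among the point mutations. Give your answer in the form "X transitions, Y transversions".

Mismatches (1-based):
base 2: A→U (purine→pyrimidine, transversion)
base 3: C→A (pyrimidine→purine, transversion)
base 4: U→G (pyrimidine→purine, transversion)
base 5: A→G (purine→purine, transition)
base 7: U→C (pyrimidine→pyrimidine, transition)
base 8: C→A (pyrimidine→purine, transversion)
base 9: U→C (pyrimidine→pyrimidine, transition)
base 10: A→G (purine→purine, transition)

4 transitions, 4 transversions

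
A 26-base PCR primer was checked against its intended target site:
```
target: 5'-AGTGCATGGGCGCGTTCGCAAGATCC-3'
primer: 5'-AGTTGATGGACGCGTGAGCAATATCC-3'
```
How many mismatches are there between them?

6

Mismatches (1-based): base 4: G→T; base 5: C→G; base 10: G→A; base 16: T→G; base 17: C→A; base 22: G→T.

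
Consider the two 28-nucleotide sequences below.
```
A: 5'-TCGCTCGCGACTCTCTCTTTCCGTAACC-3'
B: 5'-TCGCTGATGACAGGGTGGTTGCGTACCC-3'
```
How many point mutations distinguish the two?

11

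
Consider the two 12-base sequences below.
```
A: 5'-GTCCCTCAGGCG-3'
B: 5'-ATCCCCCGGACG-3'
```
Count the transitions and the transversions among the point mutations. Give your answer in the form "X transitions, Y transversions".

4 transitions, 0 transversions

Transitions (purine↔purine or pyrimidine↔pyrimidine): 1 G→A, 6 T→C, 8 A→G, 10 G→A.
Transversions (purine↔pyrimidine): none.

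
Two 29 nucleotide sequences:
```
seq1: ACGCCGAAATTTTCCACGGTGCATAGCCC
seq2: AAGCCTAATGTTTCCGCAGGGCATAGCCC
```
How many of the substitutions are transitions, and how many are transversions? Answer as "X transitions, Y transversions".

Transitions (purine↔purine or pyrimidine↔pyrimidine): 16 A→G, 18 G→A.
Transversions (purine↔pyrimidine): 2 C→A, 6 G→T, 9 A→T, 10 T→G, 20 T→G.

2 transitions, 5 transversions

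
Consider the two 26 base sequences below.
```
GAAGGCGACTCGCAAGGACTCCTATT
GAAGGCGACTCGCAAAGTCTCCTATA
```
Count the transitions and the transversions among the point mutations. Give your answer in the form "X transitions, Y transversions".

Transitions (purine↔purine or pyrimidine↔pyrimidine): 16 G→A.
Transversions (purine↔pyrimidine): 18 A→T, 26 T→A.

1 transition, 2 transversions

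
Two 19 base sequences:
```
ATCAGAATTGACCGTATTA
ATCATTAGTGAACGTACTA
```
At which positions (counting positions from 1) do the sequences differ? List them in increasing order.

Scanning 1-based: 5: G/T; 6: A/T; 8: T/G; 12: C/A; 17: T/C.

5, 6, 8, 12, 17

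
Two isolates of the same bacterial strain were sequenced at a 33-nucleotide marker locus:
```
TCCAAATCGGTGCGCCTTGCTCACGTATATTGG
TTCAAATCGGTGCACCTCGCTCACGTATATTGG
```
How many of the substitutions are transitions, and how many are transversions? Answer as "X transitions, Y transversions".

Transitions (purine↔purine or pyrimidine↔pyrimidine): 2 C→T, 14 G→A, 18 T→C.
Transversions (purine↔pyrimidine): none.

3 transitions, 0 transversions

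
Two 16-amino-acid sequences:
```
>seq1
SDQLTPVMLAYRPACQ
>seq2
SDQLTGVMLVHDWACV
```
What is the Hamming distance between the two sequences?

6

Mismatches (1-based): residue 6: P→G; residue 10: A→V; residue 11: Y→H; residue 12: R→D; residue 13: P→W; residue 16: Q→V.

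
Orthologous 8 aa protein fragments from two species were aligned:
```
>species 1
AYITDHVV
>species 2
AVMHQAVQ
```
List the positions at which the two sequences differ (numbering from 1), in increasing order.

Scanning 1-based: 2: Y/V; 3: I/M; 4: T/H; 5: D/Q; 6: H/A; 8: V/Q.

2, 3, 4, 5, 6, 8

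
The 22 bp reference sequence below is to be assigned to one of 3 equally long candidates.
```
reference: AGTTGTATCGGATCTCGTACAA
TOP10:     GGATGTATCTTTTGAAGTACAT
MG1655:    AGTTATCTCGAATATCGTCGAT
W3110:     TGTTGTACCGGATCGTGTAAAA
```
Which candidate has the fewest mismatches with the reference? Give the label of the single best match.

W3110

TOP10 differs at 9 sites; MG1655 differs at 7 sites; W3110 differs at 5 sites. The closest is W3110.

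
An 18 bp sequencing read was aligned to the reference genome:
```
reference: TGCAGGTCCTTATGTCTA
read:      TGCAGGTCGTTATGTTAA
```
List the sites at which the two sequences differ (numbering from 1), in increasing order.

9, 16, 17

Scanning 1-based: 9: C/G; 16: C/T; 17: T/A.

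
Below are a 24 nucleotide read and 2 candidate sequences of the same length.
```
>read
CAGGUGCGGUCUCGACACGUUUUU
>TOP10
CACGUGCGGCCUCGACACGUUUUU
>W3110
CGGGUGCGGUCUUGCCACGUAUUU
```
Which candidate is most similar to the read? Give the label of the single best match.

TOP10 differs at 2 bases; W3110 differs at 4 bases. The closest is TOP10.

TOP10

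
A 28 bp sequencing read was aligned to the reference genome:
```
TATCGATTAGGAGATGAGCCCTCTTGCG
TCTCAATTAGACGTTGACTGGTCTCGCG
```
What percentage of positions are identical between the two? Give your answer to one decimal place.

Mismatches at positions 2, 5, 11, 12, 14, 18, 19, 20, 21, 25 (1-based): 10 of 28.
Identical positions: 18/28 = 64.29% → 64.3%.

64.3%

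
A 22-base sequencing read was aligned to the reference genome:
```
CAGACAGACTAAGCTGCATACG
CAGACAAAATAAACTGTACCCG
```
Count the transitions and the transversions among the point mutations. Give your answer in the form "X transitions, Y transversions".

4 transitions, 2 transversions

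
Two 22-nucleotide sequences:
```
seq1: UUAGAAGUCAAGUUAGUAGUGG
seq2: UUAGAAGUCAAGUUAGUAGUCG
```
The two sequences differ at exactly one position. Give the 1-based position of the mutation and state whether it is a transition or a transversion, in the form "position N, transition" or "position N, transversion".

The sequences differ only at position 21: G→C (purine→pyrimidine), a transversion.

position 21, transversion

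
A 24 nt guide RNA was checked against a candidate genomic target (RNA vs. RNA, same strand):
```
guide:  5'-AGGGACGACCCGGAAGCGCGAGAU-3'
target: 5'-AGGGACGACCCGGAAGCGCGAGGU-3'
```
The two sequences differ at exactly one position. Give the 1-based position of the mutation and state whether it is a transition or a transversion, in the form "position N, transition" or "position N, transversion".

position 23, transition

Position 23 changes A→G. A is a purine and G is a purine, so this is a transition.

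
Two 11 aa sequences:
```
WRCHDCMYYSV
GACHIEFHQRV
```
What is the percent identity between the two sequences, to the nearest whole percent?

27%

8 positions differ (1, 2, 5, 6, 7, 8, 9, 10), so 3 of 11 match: 3/11 = 27.27%.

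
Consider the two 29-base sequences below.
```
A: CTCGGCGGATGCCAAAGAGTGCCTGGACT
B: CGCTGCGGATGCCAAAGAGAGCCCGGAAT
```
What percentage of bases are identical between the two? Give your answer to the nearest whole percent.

83%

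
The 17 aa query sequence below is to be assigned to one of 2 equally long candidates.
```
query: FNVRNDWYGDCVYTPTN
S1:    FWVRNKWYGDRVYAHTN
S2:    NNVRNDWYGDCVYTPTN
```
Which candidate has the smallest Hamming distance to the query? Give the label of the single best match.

Hamming distances to query — S1: 5; S2: 1.
Smallest is S2 with 1 mismatch.

S2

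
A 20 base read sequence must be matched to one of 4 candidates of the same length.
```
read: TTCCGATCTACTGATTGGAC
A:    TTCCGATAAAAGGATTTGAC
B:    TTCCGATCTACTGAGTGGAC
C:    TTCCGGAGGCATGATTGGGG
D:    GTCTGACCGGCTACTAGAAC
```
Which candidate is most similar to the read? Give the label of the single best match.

Hamming distances to read — A: 5; B: 1; C: 8; D: 9.
Smallest is B with 1 mismatch.

B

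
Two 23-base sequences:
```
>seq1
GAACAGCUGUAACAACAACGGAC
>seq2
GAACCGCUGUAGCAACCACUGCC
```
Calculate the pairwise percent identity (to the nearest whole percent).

78%

Mismatches at positions 5, 12, 17, 20, 22 (1-based): 5 of 23.
Identical positions: 18/23 = 78.26% → 78%.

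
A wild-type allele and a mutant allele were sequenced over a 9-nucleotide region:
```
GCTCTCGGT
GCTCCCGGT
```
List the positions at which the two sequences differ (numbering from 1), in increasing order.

Scanning 1-based: 5: T/C.

5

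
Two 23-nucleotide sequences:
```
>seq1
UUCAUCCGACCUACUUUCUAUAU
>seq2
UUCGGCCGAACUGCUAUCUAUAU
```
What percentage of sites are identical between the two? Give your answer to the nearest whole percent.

78%

Mismatches at positions 4, 5, 10, 13, 16 (1-based): 5 of 23.
Identical positions: 18/23 = 78.26% → 78%.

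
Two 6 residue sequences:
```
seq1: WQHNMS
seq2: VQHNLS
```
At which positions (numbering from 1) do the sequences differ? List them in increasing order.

1, 5

Differences at position 1 (W→V), position 5 (M→L).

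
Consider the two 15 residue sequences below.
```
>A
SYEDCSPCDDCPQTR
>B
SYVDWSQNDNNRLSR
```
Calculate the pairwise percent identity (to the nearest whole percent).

9 positions differ (3, 5, 7, 8, 10, 11, 12, 13, 14), so 6 of 15 match: 6/15 = 40%.

40%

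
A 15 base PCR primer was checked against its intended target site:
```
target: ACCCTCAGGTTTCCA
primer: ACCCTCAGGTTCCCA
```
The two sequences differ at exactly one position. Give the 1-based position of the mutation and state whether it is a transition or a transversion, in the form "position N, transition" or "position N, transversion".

position 12, transition

Position 12 changes T→C. T is a pyrimidine and C is a pyrimidine, so this is a transition.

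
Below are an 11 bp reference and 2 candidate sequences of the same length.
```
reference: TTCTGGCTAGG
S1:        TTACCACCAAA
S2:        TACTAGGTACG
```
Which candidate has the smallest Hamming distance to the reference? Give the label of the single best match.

S2

S1 differs at 7 positions; S2 differs at 4 positions. The closest is S2.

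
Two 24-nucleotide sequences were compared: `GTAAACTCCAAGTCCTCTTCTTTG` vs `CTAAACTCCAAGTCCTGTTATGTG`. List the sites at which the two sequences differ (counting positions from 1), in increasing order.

Scanning 1-based: 1: G/C; 17: C/G; 20: C/A; 22: T/G.

1, 17, 20, 22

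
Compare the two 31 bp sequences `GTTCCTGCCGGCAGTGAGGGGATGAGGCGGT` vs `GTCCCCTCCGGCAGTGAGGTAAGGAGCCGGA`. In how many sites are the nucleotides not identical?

8

The sequences differ at sites 3, 6, 7, 20, 21, 23, 27, 31 (1-based) — 8 in total.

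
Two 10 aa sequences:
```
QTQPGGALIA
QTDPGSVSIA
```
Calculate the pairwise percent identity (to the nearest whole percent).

60%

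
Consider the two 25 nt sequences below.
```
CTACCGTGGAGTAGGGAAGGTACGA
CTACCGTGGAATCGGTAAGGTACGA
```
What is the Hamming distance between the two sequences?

3

The sequences differ at bases 11, 13, 16 (1-based) — 3 in total.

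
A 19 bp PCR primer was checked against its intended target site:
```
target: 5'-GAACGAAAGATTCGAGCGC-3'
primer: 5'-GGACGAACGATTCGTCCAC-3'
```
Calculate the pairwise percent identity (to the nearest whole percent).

74%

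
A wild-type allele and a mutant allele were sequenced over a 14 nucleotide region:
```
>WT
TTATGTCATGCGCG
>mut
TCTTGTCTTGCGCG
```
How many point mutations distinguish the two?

Mismatches (1-based): site 2: T→C; site 3: A→T; site 8: A→T.

3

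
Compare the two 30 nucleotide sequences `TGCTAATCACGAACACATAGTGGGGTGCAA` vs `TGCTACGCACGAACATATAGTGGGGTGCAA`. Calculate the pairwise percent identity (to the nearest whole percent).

Mismatches at positions 6, 7, 16 (1-based): 3 of 30.
Identical positions: 27/30 = 90% → 90%.

90%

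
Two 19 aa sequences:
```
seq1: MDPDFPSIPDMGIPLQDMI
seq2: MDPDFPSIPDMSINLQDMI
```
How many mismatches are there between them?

The sequences differ at positions 12, 14 (1-based) — 2 in total.

2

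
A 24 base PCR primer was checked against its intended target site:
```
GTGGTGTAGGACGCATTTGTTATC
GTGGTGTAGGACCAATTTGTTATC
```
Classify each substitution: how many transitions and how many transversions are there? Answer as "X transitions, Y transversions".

0 transitions, 2 transversions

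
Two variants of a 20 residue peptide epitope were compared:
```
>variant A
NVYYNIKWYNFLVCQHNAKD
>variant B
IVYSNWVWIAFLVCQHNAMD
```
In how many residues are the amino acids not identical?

7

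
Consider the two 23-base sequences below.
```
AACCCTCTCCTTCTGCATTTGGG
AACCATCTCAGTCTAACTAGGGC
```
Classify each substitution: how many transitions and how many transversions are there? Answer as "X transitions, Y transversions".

1 transition, 8 transversions

Mismatches (1-based):
position 5: C→A (pyrimidine→purine, transversion)
position 10: C→A (pyrimidine→purine, transversion)
position 11: T→G (pyrimidine→purine, transversion)
position 15: G→A (purine→purine, transition)
position 16: C→A (pyrimidine→purine, transversion)
position 17: A→C (purine→pyrimidine, transversion)
position 19: T→A (pyrimidine→purine, transversion)
position 20: T→G (pyrimidine→purine, transversion)
position 23: G→C (purine→pyrimidine, transversion)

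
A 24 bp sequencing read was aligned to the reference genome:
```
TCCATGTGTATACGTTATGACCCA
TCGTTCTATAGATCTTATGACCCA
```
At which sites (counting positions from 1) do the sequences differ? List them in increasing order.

Differences at site 3 (C→G), site 4 (A→T), site 6 (G→C), site 8 (G→A), site 11 (T→G), site 13 (C→T), site 14 (G→C).

3, 4, 6, 8, 11, 13, 14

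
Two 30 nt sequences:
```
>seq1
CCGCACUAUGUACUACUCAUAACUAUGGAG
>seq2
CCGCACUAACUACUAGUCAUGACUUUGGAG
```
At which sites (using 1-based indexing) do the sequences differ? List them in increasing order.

9, 10, 16, 21, 25

Differences at site 9 (U→A), site 10 (G→C), site 16 (C→G), site 21 (A→G), site 25 (A→U).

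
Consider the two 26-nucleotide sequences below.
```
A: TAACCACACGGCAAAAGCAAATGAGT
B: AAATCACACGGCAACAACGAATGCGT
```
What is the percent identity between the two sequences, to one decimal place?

Mismatches at positions 1, 4, 15, 17, 19, 24 (1-based): 6 of 26.
Identical positions: 20/26 = 76.92% → 76.9%.

76.9%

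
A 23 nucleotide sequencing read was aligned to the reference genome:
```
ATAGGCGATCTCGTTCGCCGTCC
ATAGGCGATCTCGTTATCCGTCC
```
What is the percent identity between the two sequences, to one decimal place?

91.3%

2 positions differ (16, 17), so 21 of 23 match: 21/23 = 91.3%.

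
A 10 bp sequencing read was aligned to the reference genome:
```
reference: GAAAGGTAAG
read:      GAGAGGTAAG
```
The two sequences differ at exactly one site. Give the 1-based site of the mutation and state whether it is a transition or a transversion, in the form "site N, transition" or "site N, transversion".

site 3, transition

Site 3 changes A→G. A is a purine and G is a purine, so this is a transition.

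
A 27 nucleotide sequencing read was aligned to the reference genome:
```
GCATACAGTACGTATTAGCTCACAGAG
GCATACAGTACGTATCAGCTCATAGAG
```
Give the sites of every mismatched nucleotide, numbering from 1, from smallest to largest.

16, 23

Differences at site 16 (T→C), site 23 (C→T).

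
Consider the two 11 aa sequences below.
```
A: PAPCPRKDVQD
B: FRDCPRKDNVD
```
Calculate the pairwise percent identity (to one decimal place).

54.5%

Mismatches at positions 1, 2, 3, 9, 10 (1-based): 5 of 11.
Identical positions: 6/11 = 54.55% → 54.5%.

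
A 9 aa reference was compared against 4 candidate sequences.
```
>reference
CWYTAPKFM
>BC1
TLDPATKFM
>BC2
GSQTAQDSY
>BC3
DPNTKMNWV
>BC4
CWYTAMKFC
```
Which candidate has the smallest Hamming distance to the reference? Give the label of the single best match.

BC1 differs at 5 residues; BC2 differs at 7 residues; BC3 differs at 8 residues; BC4 differs at 2 residues. The closest is BC4.

BC4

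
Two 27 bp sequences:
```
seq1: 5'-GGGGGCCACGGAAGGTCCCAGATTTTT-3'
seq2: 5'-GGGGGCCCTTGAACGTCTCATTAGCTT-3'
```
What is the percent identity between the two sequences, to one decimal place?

63.0%

10 positions differ (8, 9, 10, 14, 18, 21, 22, 23, 24, 25), so 17 of 27 match: 17/27 = 62.96%.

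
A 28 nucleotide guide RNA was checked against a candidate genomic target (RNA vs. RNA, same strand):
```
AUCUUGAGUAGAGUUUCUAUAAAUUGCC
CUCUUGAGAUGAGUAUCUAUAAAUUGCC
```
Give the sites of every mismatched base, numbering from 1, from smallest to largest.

Scanning 1-based: 1: A/C; 9: U/A; 10: A/U; 15: U/A.

1, 9, 10, 15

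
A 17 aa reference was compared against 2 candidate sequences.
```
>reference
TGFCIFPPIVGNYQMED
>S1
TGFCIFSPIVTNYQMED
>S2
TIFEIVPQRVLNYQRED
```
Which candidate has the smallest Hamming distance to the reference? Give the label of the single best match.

S1

Hamming distances to reference — S1: 2; S2: 7.
Smallest is S1 with 2 mismatches.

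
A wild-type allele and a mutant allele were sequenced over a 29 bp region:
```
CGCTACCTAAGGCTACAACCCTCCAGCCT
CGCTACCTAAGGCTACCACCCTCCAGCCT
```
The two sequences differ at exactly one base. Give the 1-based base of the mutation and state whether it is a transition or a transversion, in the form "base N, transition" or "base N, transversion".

base 17, transversion

Base 17 changes A→C. A is a purine and C is a pyrimidine, so this is a transversion.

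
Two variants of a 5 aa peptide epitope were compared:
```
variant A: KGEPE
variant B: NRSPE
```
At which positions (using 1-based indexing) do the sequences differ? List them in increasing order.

1, 2, 3

Scanning 1-based: 1: K/N; 2: G/R; 3: E/S.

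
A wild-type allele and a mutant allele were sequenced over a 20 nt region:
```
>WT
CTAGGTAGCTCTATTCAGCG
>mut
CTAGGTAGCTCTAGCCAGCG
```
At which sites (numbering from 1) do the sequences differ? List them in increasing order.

Scanning 1-based: 14: T/G; 15: T/C.

14, 15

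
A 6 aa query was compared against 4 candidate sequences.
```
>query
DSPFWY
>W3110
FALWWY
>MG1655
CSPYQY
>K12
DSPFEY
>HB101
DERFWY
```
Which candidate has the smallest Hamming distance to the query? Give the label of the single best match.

Hamming distances to query — W3110: 4; MG1655: 3; K12: 1; HB101: 2.
Smallest is K12 with 1 mismatch.

K12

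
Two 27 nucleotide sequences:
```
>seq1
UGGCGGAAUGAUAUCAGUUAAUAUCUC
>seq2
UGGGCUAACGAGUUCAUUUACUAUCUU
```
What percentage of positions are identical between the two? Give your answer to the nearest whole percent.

67%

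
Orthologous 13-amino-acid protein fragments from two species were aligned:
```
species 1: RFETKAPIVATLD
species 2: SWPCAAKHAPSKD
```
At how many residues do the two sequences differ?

11

Comparing position by position, 11 residues differ: 1 (R/S), 2 (F/W), 3 (E/P), 4 (T/C), 5 (K/A), 7 (P/K), 8 (I/H), 9 (V/A), 10 (A/P), 11 (T/S), 12 (L/K).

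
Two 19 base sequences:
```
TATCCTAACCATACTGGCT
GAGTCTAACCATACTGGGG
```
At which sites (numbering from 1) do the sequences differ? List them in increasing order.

Differences at site 1 (T→G), site 3 (T→G), site 4 (C→T), site 18 (C→G), site 19 (T→G).

1, 3, 4, 18, 19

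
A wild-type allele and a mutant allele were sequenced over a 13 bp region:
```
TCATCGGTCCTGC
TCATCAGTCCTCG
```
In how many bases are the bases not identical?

3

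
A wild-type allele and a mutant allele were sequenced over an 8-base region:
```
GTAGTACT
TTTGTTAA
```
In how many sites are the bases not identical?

Mismatches (1-based): site 1: G→T; site 3: A→T; site 6: A→T; site 7: C→A; site 8: T→A.

5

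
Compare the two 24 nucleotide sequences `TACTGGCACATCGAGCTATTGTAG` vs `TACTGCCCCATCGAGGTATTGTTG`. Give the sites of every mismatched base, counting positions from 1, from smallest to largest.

6, 8, 16, 23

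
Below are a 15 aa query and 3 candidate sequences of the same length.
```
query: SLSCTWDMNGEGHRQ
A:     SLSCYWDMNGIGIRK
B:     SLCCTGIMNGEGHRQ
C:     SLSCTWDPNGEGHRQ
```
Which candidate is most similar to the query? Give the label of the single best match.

Hamming distances to query — A: 4; B: 3; C: 1.
Smallest is C with 1 mismatch.

C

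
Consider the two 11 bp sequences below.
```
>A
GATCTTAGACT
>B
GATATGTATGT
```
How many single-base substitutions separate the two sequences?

Comparing position by position, 6 sites differ: 4 (C/A), 6 (T/G), 7 (A/T), 8 (G/A), 9 (A/T), 10 (C/G).

6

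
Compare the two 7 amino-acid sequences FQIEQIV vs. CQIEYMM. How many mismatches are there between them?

4

Comparing position by position, 4 positions differ: 1 (F/C), 5 (Q/Y), 6 (I/M), 7 (V/M).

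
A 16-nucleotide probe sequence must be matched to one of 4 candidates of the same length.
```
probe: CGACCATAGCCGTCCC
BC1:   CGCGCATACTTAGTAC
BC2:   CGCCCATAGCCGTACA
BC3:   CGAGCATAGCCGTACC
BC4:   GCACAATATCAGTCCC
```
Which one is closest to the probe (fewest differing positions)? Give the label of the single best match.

BC3

BC1 differs at 9 positions; BC2 differs at 3 positions; BC3 differs at 2 positions; BC4 differs at 5 positions. The closest is BC3.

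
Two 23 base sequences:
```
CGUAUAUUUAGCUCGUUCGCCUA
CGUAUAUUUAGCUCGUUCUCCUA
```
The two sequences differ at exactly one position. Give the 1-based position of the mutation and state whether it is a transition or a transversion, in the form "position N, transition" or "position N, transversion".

Position 19 changes G→U. G is a purine and U is a pyrimidine, so this is a transversion.

position 19, transversion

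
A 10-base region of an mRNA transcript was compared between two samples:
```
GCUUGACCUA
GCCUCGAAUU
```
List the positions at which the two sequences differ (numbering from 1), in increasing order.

3, 5, 6, 7, 8, 10

Differences at position 3 (U→C), position 5 (G→C), position 6 (A→G), position 7 (C→A), position 8 (C→A), position 10 (A→U).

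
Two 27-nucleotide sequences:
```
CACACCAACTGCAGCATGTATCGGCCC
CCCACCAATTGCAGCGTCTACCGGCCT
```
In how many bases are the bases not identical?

6

Mismatches (1-based): base 2: A→C; base 9: C→T; base 16: A→G; base 18: G→C; base 21: T→C; base 27: C→T.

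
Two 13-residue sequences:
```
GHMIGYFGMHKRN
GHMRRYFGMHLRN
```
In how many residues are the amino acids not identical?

3

The sequences differ at residues 4, 5, 11 (1-based) — 3 in total.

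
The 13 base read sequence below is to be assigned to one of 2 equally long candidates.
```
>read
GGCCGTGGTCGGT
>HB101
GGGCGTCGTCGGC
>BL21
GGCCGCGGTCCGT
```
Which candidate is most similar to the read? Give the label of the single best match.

BL21

HB101 differs at 3 positions; BL21 differs at 2 positions. The closest is BL21.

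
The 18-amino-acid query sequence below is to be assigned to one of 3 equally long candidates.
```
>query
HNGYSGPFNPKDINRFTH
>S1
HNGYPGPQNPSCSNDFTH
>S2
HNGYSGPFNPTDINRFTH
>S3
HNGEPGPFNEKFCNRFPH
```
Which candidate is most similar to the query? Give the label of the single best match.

S2

S1 differs at 6 positions; S2 differs at 1 position; S3 differs at 6 positions. The closest is S2.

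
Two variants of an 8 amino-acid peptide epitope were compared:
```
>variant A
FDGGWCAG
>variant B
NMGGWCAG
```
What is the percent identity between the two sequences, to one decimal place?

75.0%

Mismatches at positions 1, 2 (1-based): 2 of 8.
Identical positions: 6/8 = 75% → 75.0%.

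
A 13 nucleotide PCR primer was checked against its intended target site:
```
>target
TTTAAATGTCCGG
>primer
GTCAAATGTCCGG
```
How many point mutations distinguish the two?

2

Mismatches (1-based): site 1: T→G; site 3: T→C.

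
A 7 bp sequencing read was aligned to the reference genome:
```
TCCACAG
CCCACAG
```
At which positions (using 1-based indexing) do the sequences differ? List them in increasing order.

Scanning 1-based: 1: T/C.

1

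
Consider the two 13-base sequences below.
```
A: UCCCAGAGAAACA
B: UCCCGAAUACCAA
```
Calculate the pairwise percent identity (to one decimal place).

53.8%

6 positions differ (5, 6, 8, 10, 11, 12), so 7 of 13 match: 7/13 = 53.85%.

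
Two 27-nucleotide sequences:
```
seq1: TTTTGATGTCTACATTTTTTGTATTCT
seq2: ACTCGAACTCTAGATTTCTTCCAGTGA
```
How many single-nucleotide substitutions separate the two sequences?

The sequences differ at bases 1, 2, 4, 7, 8, 13, 18, 21, 22, 24, 26, 27 (1-based) — 12 in total.

12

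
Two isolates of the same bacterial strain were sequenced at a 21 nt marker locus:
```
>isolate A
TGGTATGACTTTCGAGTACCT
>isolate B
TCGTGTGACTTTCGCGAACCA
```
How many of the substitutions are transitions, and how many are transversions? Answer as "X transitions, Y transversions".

Transitions (purine↔purine or pyrimidine↔pyrimidine): 5 A→G.
Transversions (purine↔pyrimidine): 2 G→C, 15 A→C, 17 T→A, 21 T→A.

1 transition, 4 transversions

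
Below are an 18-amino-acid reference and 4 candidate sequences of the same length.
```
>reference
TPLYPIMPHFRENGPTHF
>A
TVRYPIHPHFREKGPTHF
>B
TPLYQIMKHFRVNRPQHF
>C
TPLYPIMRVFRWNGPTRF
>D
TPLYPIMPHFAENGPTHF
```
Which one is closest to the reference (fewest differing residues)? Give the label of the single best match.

D

Hamming distances to reference — A: 4; B: 5; C: 4; D: 1.
Smallest is D with 1 mismatch.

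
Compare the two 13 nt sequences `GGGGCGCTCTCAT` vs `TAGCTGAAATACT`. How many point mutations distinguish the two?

9

The sequences differ at sites 1, 2, 4, 5, 7, 8, 9, 11, 12 (1-based) — 9 in total.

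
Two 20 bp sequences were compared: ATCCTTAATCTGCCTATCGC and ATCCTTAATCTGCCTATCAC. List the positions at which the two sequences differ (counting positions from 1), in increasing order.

19

Differences at position 19 (G→A).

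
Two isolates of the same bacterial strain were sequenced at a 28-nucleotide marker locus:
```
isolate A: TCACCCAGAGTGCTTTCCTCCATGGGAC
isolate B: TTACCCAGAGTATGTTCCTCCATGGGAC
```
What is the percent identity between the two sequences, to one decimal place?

85.7%

Mismatches at positions 2, 12, 13, 14 (1-based): 4 of 28.
Identical positions: 24/28 = 85.71% → 85.7%.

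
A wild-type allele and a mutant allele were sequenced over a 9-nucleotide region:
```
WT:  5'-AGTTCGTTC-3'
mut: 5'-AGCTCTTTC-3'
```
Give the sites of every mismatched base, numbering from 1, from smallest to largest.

Scanning 1-based: 3: T/C; 6: G/T.

3, 6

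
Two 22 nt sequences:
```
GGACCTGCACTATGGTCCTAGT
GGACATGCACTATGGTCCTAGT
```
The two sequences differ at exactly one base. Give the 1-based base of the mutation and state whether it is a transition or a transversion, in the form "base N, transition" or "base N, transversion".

base 5, transversion

Base 5 changes C→A. C is a pyrimidine and A is a purine, so this is a transversion.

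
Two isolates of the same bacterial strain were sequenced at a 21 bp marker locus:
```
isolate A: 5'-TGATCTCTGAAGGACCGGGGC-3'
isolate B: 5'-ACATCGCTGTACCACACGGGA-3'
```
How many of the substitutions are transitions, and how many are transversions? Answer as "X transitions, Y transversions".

0 transitions, 9 transversions

Transitions (purine↔purine or pyrimidine↔pyrimidine): none.
Transversions (purine↔pyrimidine): 1 T→A, 2 G→C, 6 T→G, 10 A→T, 12 G→C, 13 G→C, 16 C→A, 17 G→C, 21 C→A.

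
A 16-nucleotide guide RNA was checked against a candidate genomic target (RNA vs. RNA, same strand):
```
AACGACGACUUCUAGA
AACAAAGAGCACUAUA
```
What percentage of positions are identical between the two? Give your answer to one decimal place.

6 positions differ (4, 6, 9, 10, 11, 15), so 10 of 16 match: 10/16 = 62.5%.

62.5%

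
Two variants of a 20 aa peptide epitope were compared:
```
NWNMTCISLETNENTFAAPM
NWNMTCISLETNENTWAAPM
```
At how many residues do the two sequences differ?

Mismatches (1-based): residue 16: F→W.

1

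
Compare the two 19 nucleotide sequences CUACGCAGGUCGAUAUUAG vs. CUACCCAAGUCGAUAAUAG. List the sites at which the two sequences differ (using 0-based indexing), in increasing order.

4, 7, 15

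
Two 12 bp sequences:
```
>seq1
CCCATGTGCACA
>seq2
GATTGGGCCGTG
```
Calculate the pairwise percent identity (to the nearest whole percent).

10 positions differ (1, 2, 3, 4, 5, 7, 8, 10, 11, 12), so 2 of 12 match: 2/12 = 16.67%.

17%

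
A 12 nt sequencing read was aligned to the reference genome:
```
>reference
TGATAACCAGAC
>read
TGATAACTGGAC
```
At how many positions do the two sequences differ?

Comparing position by position, 2 positions differ: 8 (C/T), 9 (A/G).

2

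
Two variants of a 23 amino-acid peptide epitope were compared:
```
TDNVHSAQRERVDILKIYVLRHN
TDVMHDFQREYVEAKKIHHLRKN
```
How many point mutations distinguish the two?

11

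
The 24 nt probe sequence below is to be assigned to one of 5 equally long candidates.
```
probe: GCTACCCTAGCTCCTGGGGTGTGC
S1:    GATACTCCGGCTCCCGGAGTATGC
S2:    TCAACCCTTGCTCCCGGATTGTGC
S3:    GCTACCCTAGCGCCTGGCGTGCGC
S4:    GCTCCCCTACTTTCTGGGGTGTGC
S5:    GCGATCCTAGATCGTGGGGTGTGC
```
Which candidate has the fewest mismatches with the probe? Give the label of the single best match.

Hamming distances to probe — S1: 7; S2: 6; S3: 3; S4: 4; S5: 4.
Smallest is S3 with 3 mismatches.

S3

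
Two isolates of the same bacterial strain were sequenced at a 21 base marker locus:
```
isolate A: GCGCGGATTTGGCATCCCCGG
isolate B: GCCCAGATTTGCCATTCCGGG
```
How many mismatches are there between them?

Mismatches (1-based): position 3: G→C; position 5: G→A; position 12: G→C; position 16: C→T; position 19: C→G.

5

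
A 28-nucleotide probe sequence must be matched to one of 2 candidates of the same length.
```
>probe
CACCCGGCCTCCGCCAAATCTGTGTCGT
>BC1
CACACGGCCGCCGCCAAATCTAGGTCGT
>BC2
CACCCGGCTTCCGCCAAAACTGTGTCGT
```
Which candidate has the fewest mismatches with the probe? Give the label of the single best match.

Hamming distances to probe — BC1: 4; BC2: 2.
Smallest is BC2 with 2 mismatches.

BC2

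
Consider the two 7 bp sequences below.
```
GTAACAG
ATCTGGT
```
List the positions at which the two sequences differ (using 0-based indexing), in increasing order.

0, 2, 3, 4, 5, 6

Scanning 0-based: 0: G/A; 2: A/C; 3: A/T; 4: C/G; 5: A/G; 6: G/T.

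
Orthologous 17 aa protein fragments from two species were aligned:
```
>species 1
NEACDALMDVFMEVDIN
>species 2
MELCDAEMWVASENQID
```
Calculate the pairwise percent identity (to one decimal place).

47.1%

Mismatches at positions 1, 3, 7, 9, 11, 12, 14, 15, 17 (1-based): 9 of 17.
Identical positions: 8/17 = 47.06% → 47.1%.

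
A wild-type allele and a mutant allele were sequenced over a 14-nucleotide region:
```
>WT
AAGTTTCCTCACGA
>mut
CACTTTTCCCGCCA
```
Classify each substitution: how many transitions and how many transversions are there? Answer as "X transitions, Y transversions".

Transitions (purine↔purine or pyrimidine↔pyrimidine): 7 C→T, 9 T→C, 11 A→G.
Transversions (purine↔pyrimidine): 1 A→C, 3 G→C, 13 G→C.

3 transitions, 3 transversions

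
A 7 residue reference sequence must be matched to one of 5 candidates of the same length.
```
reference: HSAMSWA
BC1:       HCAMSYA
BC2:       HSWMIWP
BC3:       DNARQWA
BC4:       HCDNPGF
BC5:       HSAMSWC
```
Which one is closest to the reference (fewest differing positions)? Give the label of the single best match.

Hamming distances to reference — BC1: 2; BC2: 3; BC3: 4; BC4: 6; BC5: 1.
Smallest is BC5 with 1 mismatch.

BC5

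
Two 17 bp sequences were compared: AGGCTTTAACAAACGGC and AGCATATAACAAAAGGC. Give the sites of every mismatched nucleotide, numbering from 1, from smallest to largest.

Differences at site 3 (G→C), site 4 (C→A), site 6 (T→A), site 14 (C→A).

3, 4, 6, 14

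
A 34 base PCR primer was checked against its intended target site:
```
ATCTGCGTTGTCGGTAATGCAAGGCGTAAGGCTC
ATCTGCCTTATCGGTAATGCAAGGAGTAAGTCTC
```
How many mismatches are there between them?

4

The sequences differ at sites 7, 10, 25, 31 (1-based) — 4 in total.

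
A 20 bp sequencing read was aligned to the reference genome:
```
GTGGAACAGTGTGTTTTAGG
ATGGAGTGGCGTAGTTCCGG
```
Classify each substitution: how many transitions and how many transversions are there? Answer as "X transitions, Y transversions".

Mismatches (1-based):
position 1: G→A (purine→purine, transition)
position 6: A→G (purine→purine, transition)
position 7: C→T (pyrimidine→pyrimidine, transition)
position 8: A→G (purine→purine, transition)
position 10: T→C (pyrimidine→pyrimidine, transition)
position 13: G→A (purine→purine, transition)
position 14: T→G (pyrimidine→purine, transversion)
position 17: T→C (pyrimidine→pyrimidine, transition)
position 18: A→C (purine→pyrimidine, transversion)

7 transitions, 2 transversions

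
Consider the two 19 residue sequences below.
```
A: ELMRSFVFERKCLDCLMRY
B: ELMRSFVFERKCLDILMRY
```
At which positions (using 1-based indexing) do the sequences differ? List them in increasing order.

15

Scanning 1-based: 15: C/I.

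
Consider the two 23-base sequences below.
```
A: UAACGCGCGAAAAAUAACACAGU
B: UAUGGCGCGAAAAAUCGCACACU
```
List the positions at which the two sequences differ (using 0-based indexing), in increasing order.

Scanning 0-based: 2: A/U; 3: C/G; 15: A/C; 16: A/G; 21: G/C.

2, 3, 15, 16, 21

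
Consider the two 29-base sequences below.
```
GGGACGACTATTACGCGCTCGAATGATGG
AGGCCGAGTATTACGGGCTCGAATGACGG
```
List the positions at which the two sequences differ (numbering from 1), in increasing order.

1, 4, 8, 16, 27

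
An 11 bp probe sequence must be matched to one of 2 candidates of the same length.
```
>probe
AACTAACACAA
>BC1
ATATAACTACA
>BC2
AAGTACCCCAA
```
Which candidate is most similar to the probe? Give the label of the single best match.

BC2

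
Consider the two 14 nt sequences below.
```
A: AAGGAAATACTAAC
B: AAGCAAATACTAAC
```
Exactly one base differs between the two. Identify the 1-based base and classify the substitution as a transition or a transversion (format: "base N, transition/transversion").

The sequences differ only at base 4: G→C (purine→pyrimidine), a transversion.

base 4, transversion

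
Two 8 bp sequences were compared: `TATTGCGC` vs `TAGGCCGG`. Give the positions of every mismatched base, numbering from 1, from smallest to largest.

Scanning 1-based: 3: T/G; 4: T/G; 5: G/C; 8: C/G.

3, 4, 5, 8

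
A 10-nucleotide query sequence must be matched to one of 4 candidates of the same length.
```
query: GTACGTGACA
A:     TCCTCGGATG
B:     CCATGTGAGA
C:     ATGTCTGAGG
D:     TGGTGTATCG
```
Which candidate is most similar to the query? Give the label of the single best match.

B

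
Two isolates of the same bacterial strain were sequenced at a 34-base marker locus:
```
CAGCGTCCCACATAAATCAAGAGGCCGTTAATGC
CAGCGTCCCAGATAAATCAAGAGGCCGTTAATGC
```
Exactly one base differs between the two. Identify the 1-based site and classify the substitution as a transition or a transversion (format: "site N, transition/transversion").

site 11, transversion

Site 11 changes C→G. C is a pyrimidine and G is a purine, so this is a transversion.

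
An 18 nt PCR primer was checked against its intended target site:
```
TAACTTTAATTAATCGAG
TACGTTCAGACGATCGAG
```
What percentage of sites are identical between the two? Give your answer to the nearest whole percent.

61%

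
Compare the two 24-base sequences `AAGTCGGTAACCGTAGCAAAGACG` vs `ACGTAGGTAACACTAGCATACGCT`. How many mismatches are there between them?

The sequences differ at positions 2, 5, 12, 13, 19, 21, 22, 24 (1-based) — 8 in total.

8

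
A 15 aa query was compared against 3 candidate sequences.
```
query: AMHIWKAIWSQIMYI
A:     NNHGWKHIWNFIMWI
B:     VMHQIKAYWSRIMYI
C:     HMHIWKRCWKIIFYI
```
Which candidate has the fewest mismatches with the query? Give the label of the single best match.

B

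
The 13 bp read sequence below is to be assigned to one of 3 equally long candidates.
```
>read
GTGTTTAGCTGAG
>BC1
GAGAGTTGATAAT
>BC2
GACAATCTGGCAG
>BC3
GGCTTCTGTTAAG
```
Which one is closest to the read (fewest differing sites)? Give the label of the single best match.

BC1 differs at 7 sites; BC2 differs at 9 sites; BC3 differs at 6 sites. The closest is BC3.

BC3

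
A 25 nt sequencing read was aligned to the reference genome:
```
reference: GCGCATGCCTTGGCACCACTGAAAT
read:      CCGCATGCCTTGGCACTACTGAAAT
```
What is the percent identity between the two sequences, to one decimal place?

Mismatches at positions 1, 17 (1-based): 2 of 25.
Identical positions: 23/25 = 92% → 92.0%.

92.0%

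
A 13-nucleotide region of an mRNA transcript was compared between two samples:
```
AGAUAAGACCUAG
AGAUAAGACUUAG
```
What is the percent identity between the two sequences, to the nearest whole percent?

Mismatch at position 10 (1-based): 1 of 13.
Identical positions: 12/13 = 92.31% → 92%.

92%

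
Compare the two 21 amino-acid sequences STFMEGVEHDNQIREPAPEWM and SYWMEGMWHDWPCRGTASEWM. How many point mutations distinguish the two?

The sequences differ at positions 2, 3, 7, 8, 11, 12, 13, 15, 16, 18 (1-based) — 10 in total.

10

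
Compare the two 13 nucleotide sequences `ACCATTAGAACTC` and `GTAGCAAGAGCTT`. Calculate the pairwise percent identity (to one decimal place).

38.5%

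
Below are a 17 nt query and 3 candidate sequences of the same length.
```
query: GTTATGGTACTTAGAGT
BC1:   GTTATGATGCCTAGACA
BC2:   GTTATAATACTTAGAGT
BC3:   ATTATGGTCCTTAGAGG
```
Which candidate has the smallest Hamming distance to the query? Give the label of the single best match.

BC1 differs at 5 positions; BC2 differs at 2 positions; BC3 differs at 3 positions. The closest is BC2.

BC2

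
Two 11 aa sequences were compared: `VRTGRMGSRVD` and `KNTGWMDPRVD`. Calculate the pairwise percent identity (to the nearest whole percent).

Mismatches at positions 1, 2, 5, 7, 8 (1-based): 5 of 11.
Identical positions: 6/11 = 54.55% → 55%.

55%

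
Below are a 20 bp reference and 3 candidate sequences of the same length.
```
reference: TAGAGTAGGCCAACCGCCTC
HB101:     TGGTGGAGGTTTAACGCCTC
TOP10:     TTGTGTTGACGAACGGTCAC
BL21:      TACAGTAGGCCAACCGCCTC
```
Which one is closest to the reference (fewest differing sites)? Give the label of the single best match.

Hamming distances to reference — HB101: 7; TOP10: 8; BL21: 1.
Smallest is BL21 with 1 mismatch.

BL21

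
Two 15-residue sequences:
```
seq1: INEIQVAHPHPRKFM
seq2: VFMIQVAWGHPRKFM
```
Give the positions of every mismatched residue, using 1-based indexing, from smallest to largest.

1, 2, 3, 8, 9

Scanning 1-based: 1: I/V; 2: N/F; 3: E/M; 8: H/W; 9: P/G.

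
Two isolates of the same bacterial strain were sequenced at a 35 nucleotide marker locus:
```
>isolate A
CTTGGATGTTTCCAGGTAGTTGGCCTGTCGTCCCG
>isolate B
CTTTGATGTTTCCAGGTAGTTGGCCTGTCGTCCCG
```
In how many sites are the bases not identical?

Mismatches (1-based): site 4: G→T.

1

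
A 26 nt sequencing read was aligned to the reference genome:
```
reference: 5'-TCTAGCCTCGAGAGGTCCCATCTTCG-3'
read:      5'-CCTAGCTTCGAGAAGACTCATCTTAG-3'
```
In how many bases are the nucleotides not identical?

6

Mismatches (1-based): base 1: T→C; base 7: C→T; base 14: G→A; base 16: T→A; base 18: C→T; base 25: C→A.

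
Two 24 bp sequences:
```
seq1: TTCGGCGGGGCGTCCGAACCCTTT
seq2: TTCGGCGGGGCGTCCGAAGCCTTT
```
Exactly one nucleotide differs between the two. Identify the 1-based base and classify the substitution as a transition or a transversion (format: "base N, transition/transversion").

base 19, transversion

Base 19 changes C→G. C is a pyrimidine and G is a purine, so this is a transversion.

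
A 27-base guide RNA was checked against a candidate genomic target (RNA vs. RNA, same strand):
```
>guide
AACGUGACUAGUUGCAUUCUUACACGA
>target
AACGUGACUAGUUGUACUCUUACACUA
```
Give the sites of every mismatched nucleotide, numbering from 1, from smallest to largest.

15, 17, 26

Scanning 1-based: 15: C/U; 17: U/C; 26: G/U.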